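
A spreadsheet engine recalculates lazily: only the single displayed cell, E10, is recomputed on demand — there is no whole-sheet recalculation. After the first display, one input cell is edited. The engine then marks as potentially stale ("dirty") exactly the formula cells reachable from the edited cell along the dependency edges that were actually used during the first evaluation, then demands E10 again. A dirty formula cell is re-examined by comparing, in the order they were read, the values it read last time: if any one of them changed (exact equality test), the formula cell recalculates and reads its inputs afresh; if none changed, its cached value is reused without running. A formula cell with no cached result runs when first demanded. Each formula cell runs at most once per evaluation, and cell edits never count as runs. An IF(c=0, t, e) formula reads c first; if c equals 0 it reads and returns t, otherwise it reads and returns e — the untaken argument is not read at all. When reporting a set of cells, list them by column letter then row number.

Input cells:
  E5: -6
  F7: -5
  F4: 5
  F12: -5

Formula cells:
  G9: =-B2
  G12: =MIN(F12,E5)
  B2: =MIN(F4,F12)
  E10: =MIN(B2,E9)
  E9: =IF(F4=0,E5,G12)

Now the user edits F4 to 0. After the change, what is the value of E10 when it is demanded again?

New value of E10: -6.
Key observation: the cutoff stops propagation at E10 — its inputs' values are unchanged, so it reuses its cache.

First evaluation (everything demanded from the output):
  B2 = MIN(5, -5) = -5
  G12 = MIN(-5, -6) = -6
  E9 = IF(F4=0: F4=5 -> else branch G12) = -6
  E10 = MIN(-5, -6) = -6

Propagation after the edit:
  B2: runs — F4 5->0; result -5 (same value as before).
  E9: runs — F4 5->0; result -6 (same value as before).
  E10: checked — values it read are unchanged (B2 unchanged, E9 unchanged); reused cached -6 without running.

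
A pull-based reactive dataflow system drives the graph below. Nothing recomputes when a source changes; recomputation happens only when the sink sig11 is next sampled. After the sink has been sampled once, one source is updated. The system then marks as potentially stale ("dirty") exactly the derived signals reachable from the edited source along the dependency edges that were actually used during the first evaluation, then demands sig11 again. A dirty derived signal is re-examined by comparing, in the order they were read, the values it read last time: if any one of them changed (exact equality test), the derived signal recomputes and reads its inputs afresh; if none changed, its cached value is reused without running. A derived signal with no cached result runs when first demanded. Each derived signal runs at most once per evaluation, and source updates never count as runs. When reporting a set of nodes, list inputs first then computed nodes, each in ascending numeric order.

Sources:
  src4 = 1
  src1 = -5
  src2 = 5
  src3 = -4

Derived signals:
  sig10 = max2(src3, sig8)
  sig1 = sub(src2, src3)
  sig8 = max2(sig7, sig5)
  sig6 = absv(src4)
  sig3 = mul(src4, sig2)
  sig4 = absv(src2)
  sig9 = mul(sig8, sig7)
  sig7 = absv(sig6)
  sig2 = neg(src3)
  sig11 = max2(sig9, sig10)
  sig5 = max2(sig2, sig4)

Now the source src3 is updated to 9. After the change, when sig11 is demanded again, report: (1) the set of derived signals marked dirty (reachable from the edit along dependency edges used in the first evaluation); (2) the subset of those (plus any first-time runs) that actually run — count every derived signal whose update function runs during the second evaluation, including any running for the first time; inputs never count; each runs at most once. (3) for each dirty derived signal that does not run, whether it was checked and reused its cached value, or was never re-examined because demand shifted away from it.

First evaluation (everything demanded from the output):
  sig2 = neg(-4) = 4
  sig4 = absv(5) = 5
  sig5 = max2(4, 5) = 5
  sig6 = absv(1) = 1
  sig7 = absv(1) = 1
  sig8 = max2(1, 5) = 5
  sig9 = mul(5, 1) = 5
  sig10 = max2(-4, 5) = 5
  sig11 = max2(5, 5) = 5

Propagation after the edit:
  sig2: runs — src3 -4->9; result -9.
  sig5: runs — sig2 4->-9; result 5 (same value as before).
  sig8: checked — values it read are unchanged (sig7 unchanged, sig5 unchanged); reused cached 5 without running.
  sig9: checked — values it read are unchanged (sig8 unchanged, sig7 unchanged); reused cached 5 without running.
  sig10: runs — src3 -4->9; result 9.
  sig11: runs — sig10 5->9; result 9.

Key observation: the cutoff stops propagation at sig8 — its inputs' values are unchanged, so it reuses its cache.

Marked dirty: sig2, sig5, sig8, sig9, sig10, sig11.
Derived signals that run: sig2, sig5, sig10, sig11 — 4 in total.
Checked but reused from cache: sig8, sig9.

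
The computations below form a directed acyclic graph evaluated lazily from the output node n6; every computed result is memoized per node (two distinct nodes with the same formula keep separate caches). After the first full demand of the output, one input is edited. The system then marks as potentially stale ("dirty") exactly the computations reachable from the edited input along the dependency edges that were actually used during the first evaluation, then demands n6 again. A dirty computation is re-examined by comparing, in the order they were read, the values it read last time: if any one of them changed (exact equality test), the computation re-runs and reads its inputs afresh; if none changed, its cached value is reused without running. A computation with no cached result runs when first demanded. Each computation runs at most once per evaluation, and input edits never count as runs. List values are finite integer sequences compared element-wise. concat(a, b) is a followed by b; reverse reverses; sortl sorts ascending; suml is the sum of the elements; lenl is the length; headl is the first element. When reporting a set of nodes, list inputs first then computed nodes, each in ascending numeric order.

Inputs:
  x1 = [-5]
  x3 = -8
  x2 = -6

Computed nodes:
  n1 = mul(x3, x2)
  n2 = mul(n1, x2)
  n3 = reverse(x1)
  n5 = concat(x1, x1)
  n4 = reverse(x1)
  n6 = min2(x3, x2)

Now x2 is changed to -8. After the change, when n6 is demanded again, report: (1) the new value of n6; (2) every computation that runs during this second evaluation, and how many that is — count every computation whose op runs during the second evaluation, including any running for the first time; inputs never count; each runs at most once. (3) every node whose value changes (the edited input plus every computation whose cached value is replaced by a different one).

First demand of the output computes:
  n6 = min2(-8, -6) = -8

After the edit, cleaning proceeds:
  n6: a read changed (x2 -6->-8) — executes, giving -8 — identical to its old value.

Demanding n6 again yields -8.
1 computations run: n6.
The nodes whose values change: x2.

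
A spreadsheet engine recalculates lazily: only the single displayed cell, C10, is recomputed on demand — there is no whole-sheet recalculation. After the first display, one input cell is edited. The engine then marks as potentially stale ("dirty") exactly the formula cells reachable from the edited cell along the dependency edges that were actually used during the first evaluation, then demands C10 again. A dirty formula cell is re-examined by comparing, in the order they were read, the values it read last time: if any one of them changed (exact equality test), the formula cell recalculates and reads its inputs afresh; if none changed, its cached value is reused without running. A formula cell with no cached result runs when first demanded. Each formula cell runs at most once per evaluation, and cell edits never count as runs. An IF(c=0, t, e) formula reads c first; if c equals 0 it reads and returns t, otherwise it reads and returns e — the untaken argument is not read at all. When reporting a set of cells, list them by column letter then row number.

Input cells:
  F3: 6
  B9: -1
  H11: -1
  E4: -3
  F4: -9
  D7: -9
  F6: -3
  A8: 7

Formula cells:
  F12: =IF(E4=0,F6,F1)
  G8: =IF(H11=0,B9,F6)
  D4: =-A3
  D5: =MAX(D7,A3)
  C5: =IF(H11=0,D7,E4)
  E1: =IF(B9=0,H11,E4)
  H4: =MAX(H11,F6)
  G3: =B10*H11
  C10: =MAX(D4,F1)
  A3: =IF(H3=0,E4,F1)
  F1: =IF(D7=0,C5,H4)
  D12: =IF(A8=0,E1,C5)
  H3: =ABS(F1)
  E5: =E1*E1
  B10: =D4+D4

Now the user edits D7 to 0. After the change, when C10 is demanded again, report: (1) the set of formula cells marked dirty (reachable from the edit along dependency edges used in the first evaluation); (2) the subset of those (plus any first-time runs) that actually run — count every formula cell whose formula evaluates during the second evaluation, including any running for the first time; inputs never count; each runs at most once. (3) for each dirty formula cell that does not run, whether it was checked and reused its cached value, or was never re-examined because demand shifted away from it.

First evaluation (everything demanded from the output):
  H4 = MAX(-1, -3) = -1
  F1 = IF(D7=0: D7=-9 -> else branch H4) = -1
  H3 = ABS(-1) = 1
  A3 = IF(H3=0: H3=1 -> else branch F1) = -1
  D4 = -(-1) = 1
  C10 = MAX(1, -1) = 1

Propagation after the edit:
  C5: demanded for the first time — runs, produces -3.
  F1: runs — D7 -9->0; result -3.
  H3: runs — F1 -1->-3; result 3.
  A3: runs — H3 1->3; F1 -1->-3; result -3.
  D4: runs — A3 -1->-3; result 3.
  C10: runs — D4 1->3; F1 -1->-3; result 3.

Key observation: a condition flipped, so demand reaches new nodes — C5 runs for the first time.

Marked dirty: A3, C10, D4, F1, H3.
Formula cells that run: A3, C5, C10, D4, F1, H3 — 6 in total.
Every dirty formula cell ran.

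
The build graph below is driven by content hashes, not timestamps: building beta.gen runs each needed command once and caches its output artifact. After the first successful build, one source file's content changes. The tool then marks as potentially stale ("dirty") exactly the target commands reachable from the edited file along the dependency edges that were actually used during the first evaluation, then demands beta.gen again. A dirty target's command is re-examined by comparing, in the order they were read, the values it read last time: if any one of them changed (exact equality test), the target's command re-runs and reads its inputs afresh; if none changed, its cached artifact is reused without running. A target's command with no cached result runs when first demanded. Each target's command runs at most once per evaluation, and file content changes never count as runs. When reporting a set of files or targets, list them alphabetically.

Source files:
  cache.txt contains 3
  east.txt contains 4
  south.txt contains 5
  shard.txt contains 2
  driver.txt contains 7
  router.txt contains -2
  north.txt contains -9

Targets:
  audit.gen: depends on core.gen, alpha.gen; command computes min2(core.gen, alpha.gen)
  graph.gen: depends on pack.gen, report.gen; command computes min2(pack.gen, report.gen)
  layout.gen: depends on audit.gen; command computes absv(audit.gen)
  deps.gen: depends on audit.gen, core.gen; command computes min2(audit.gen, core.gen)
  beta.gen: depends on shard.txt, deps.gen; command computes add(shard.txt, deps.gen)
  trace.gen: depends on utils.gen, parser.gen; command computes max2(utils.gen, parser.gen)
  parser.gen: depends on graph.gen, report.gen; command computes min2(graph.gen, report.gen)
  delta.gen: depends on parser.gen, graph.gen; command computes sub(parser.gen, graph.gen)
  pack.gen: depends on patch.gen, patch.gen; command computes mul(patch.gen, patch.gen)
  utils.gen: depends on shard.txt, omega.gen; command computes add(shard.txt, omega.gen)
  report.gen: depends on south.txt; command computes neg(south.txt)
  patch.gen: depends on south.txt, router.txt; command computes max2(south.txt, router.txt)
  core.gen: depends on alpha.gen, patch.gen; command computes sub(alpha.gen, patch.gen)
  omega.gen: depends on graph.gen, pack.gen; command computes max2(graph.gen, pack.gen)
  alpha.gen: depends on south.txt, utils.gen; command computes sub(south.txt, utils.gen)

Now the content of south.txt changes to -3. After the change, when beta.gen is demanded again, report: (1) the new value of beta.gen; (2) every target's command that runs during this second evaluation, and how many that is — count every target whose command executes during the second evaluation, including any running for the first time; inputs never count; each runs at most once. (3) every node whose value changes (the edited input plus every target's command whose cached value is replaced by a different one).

Initial pass — values computed on the first demand:
  patch.gen = max2(5, -2) = 5
  pack.gen = mul(5, 5) = 25
  report.gen = neg(5) = -5
  graph.gen = min2(25, -5) = -5
  omega.gen = max2(-5, 25) = 25
  utils.gen = add(2, 25) = 27
  alpha.gen = sub(5, 27) = -22
  core.gen = sub(-22, 5) = -27
  audit.gen = min2(-27, -22) = -27
  deps.gen = min2(-27, -27) = -27
  beta.gen = add(2, -27) = -25

Second demand — change propagation:
  patch.gen: re-runs because south.txt 5->-3; new result -2.
  pack.gen: re-runs because patch.gen 5->-2; patch.gen 5->-2; new result 4.
  report.gen: re-runs because south.txt 5->-3; new result 3.
  graph.gen: re-runs because pack.gen 25->4; report.gen -5->3; new result 3.
  omega.gen: re-runs because graph.gen -5->3; pack.gen 25->4; new result 4.
  utils.gen: re-runs because omega.gen 25->4; new result 6.
  alpha.gen: re-runs because south.txt 5->-3; utils.gen 27->6; new result -9.
  core.gen: re-runs because alpha.gen -22->-9; patch.gen 5->-2; new result -7.
  audit.gen: re-runs because core.gen -27->-7; alpha.gen -22->-9; new result -9.
  deps.gen: re-runs because audit.gen -27->-9; core.gen -27->-7; new result -9.
  beta.gen: re-runs because deps.gen -27->-9; new result -7.

beta.gen now evaluates to -7.
Run set: alpha.gen, audit.gen, beta.gen, core.gen, deps.gen, graph.gen, omega.gen, pack.gen, patch.gen, report.gen, utils.gen (11 run).
Changed values: alpha.gen, audit.gen, beta.gen, core.gen, deps.gen, graph.gen, omega.gen, pack.gen, patch.gen, report.gen, south.txt, utils.gen.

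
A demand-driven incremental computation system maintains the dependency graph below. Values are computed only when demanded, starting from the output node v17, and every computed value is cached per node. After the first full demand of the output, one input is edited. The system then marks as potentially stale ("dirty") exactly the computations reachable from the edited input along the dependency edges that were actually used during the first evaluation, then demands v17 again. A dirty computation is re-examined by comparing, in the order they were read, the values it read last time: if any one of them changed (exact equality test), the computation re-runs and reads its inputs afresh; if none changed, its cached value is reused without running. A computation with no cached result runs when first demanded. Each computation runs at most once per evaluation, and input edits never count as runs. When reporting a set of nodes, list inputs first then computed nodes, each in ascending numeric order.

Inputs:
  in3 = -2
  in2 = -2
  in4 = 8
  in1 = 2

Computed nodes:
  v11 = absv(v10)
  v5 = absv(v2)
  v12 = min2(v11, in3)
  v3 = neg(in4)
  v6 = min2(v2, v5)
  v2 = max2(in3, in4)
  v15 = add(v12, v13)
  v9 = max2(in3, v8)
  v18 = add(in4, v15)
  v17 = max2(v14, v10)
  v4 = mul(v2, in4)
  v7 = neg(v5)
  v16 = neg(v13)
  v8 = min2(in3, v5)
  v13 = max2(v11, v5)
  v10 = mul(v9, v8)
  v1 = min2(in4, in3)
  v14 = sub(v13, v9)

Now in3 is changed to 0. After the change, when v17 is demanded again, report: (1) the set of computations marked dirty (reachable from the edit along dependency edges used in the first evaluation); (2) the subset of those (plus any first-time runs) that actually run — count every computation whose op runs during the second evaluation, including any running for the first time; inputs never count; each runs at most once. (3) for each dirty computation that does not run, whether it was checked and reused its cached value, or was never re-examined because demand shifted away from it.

Marked dirty: v2, v5, v8, v9, v10, v11, v13, v14, v17.
Computations that run: v2, v8, v9, v10, v11, v13, v14, v17 — 8 in total.
Checked but reused from cache: v5.
Key observation: the cutoff stops propagation at v5 — its inputs' values are unchanged, so it reuses its cache.

First evaluation (everything demanded from the output):
  v2 = max2(-2, 8) = 8
  v5 = absv(8) = 8
  v8 = min2(-2, 8) = -2
  v9 = max2(-2, -2) = -2
  v10 = mul(-2, -2) = 4
  v11 = absv(4) = 4
  v13 = max2(4, 8) = 8
  v14 = sub(8, -2) = 10
  v17 = max2(10, 4) = 10

Propagation after the edit:
  v2: runs — in3 -2->0; result 8 (same value as before).
  v5: checked — values it read are unchanged (v2 unchanged); reused cached 8 without running.
  v8: runs — in3 -2->0; result 0.
  v9: runs — in3 -2->0; v8 -2->0; result 0.
  v10: runs — v9 -2->0; v8 -2->0; result 0.
  v11: runs — v10 4->0; result 0.
  v13: runs — v11 4->0; result 8 (same value as before).
  v14: runs — v9 -2->0; result 8.
  v17: runs — v14 10->8; v10 4->0; result 8.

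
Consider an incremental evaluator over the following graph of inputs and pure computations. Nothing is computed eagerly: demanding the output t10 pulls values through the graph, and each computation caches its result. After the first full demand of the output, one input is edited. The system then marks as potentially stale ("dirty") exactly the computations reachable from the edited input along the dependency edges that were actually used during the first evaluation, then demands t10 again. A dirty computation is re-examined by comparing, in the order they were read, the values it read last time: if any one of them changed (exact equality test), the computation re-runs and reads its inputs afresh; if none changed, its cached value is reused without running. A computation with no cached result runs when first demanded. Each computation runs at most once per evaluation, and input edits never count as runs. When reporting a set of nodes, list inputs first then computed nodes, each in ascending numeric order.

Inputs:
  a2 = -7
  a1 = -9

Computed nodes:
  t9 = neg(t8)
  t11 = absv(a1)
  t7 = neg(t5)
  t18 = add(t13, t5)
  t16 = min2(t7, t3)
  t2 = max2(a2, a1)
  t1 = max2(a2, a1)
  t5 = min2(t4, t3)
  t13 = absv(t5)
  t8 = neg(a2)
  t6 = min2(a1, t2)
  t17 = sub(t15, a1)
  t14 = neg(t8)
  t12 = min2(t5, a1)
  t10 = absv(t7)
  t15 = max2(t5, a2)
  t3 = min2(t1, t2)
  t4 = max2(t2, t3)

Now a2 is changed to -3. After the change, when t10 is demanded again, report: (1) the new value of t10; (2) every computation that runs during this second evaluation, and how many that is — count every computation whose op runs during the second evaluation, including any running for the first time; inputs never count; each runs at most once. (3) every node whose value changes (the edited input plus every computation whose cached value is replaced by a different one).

t10 now evaluates to 3.
Run set: t1, t2, t3, t4, t5, t7, t10 (7 run).
Changed values: a2, t1, t2, t3, t4, t5, t7, t10.

Initial pass — values computed on the first demand:
  t1 = max2(-7, -9) = -7
  t2 = max2(-7, -9) = -7
  t3 = min2(-7, -7) = -7
  t4 = max2(-7, -7) = -7
  t5 = min2(-7, -7) = -7
  t7 = neg(-7) = 7
  t10 = absv(7) = 7

Second demand — change propagation:
  t1: re-runs because a2 -7->-3; new result -3.
  t2: re-runs because a2 -7->-3; new result -3.
  t3: re-runs because t1 -7->-3; t2 -7->-3; new result -3.
  t4: re-runs because t2 -7->-3; t3 -7->-3; new result -3.
  t5: re-runs because t4 -7->-3; t3 -7->-3; new result -3.
  t7: re-runs because t5 -7->-3; new result 3.
  t10: re-runs because t7 7->3; new result 3.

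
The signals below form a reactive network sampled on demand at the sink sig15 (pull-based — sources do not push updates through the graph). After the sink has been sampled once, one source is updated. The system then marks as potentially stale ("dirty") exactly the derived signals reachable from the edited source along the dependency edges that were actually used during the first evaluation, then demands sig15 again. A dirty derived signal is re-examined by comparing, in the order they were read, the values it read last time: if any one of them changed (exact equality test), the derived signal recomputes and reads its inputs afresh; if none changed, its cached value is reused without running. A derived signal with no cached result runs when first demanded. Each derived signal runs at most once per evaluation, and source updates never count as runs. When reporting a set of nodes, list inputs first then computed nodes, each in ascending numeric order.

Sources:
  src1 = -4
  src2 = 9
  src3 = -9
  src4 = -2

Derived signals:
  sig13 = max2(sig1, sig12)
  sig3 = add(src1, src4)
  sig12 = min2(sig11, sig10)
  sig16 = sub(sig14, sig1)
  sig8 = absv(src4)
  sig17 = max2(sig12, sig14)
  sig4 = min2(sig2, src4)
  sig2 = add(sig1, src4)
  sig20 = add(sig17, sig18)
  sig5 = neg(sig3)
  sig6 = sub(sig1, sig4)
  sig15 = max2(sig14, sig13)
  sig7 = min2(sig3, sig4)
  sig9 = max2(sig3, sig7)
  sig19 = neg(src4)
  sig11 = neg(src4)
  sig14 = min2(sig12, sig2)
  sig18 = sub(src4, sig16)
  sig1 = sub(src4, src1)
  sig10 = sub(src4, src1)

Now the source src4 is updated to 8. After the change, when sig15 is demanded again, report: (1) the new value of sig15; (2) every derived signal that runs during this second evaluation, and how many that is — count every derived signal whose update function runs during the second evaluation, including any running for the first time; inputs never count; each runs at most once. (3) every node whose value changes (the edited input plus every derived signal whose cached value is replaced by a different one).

Initial pass — values computed on the first demand:
  sig1 = sub(-2, -4) = 2
  sig2 = add(2, -2) = 0
  sig10 = sub(-2, -4) = 2
  sig11 = neg(-2) = 2
  sig12 = min2(2, 2) = 2
  sig13 = max2(2, 2) = 2
  sig14 = min2(2, 0) = 0
  sig15 = max2(0, 2) = 2

Second demand — change propagation:
  sig1: re-runs because src4 -2->8; new result 12.
  sig2: re-runs because sig1 2->12; src4 -2->8; new result 20.
  sig10: re-runs because src4 -2->8; new result 12.
  sig11: re-runs because src4 -2->8; new result -8.
  sig12: re-runs because sig11 2->-8; sig10 2->12; new result -8.
  sig13: re-runs because sig1 2->12; sig12 2->-8; new result 12.
  sig14: re-runs because sig12 2->-8; sig2 0->20; new result -8.
  sig15: re-runs because sig14 0->-8; sig13 2->12; new result 12.

sig15 now evaluates to 12.
Run set: sig1, sig2, sig10, sig11, sig12, sig13, sig14, sig15 (8 run).
Changed values: src4, sig1, sig2, sig10, sig11, sig12, sig13, sig14, sig15.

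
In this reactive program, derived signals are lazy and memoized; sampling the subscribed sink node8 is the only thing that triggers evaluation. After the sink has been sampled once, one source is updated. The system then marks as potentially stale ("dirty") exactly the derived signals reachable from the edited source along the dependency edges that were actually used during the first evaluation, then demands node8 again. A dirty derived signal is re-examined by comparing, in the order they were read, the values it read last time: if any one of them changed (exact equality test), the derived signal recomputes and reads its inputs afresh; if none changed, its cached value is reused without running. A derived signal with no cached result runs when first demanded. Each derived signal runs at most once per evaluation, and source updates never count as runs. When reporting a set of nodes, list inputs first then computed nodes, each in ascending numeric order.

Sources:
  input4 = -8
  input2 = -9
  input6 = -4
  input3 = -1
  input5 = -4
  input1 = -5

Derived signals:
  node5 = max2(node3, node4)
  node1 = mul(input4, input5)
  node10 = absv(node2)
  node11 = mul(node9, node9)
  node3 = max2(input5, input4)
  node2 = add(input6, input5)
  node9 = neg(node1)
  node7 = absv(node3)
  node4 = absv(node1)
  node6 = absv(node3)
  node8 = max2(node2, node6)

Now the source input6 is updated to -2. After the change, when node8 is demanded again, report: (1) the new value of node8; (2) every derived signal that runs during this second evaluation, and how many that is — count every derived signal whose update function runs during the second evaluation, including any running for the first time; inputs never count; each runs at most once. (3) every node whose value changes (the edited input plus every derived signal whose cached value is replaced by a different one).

Demanding node8 again yields 4.
2 derived signals run: node2, node8.
The nodes whose values change: input6, node2.

First demand of the output computes:
  node2 = add(-4, -4) = -8
  node3 = max2(-4, -8) = -4
  node6 = absv(-4) = 4
  node8 = max2(-8, 4) = 4

After the edit, cleaning proceeds:
  node2: a read changed (input6 -4->-2) — executes, giving -6.
  node8: a read changed (node2 -8->-6) — executes, giving 4 — identical to its old value.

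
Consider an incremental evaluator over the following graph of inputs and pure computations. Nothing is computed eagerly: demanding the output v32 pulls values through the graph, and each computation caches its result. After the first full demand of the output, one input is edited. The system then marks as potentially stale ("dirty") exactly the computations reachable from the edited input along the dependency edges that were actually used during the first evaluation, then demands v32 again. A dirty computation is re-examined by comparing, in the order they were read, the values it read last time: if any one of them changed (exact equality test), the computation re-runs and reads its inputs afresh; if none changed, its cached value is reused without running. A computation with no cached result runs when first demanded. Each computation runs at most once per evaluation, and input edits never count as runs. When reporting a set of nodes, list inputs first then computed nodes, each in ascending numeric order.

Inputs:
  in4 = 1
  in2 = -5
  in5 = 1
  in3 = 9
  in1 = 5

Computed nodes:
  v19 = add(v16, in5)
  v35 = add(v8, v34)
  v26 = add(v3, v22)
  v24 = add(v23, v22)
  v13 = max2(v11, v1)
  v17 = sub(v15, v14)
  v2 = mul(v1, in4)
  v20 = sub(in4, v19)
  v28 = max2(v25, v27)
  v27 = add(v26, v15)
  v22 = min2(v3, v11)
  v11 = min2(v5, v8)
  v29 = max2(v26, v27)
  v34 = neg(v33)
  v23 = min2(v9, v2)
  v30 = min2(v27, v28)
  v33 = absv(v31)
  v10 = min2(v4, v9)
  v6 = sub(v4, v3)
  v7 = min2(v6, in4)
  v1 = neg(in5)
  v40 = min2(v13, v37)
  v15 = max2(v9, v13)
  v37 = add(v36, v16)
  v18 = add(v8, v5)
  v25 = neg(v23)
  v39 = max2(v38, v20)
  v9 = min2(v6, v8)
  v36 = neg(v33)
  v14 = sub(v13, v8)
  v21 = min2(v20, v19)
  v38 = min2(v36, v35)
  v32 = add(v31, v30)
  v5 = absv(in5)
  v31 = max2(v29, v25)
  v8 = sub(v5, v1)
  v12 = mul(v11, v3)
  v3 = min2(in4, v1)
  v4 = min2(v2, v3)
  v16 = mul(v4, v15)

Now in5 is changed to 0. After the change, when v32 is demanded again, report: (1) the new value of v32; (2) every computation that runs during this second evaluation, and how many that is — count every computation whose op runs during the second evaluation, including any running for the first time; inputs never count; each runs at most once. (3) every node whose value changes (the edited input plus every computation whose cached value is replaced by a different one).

Initial pass — values computed on the first demand:
  v1 = neg(1) = -1
  v2 = mul(-1, 1) = -1
  v3 = min2(1, -1) = -1
  v4 = min2(-1, -1) = -1
  v5 = absv(1) = 1
  v6 = sub(-1, -1) = 0
  v8 = sub(1, -1) = 2
  v9 = min2(0, 2) = 0
  v11 = min2(1, 2) = 1
  v13 = max2(1, -1) = 1
  v15 = max2(0, 1) = 1
  v22 = min2(-1, 1) = -1
  v23 = min2(0, -1) = -1
  v25 = neg(-1) = 1
  v26 = add(-1, -1) = -2
  v27 = add(-2, 1) = -1
  v28 = max2(1, -1) = 1
  v29 = max2(-2, -1) = -1
  v30 = min2(-1, 1) = -1
  v31 = max2(-1, 1) = 1
  v32 = add(1, -1) = 0

Second demand — change propagation:
  v1: re-runs because in5 1->0; new result 0.
  v2: re-runs because v1 -1->0; new result 0.
  v3: re-runs because v1 -1->0; new result 0.
  v4: re-runs because v2 -1->0; v3 -1->0; new result 0.
  v5: re-runs because in5 1->0; new result 0.
  v6: re-runs because v4 -1->0; v3 -1->0; new result 0 (unchanged).
  v8: re-runs because v5 1->0; v1 -1->0; new result 0.
  v9: re-runs because v8 2->0; new result 0 (unchanged).
  v11: re-runs because v5 1->0; v8 2->0; new result 0.
  v13: re-runs because v11 1->0; v1 -1->0; new result 0.
  v15: re-runs because v13 1->0; new result 0.
  v22: re-runs because v3 -1->0; v11 1->0; new result 0.
  v23: re-runs because v2 -1->0; new result 0.
  v25: re-runs because v23 -1->0; new result 0.
  v26: re-runs because v3 -1->0; v22 -1->0; new result 0.
  v27: re-runs because v26 -2->0; v15 1->0; new result 0.
  v28: re-runs because v25 1->0; v27 -1->0; new result 0.
  v29: re-runs because v26 -2->0; v27 -1->0; new result 0.
  v30: re-runs because v27 -1->0; v28 1->0; new result 0.
  v31: re-runs because v29 -1->0; v25 1->0; new result 0.
  v32: re-runs because v31 1->0; v30 -1->0; new result 0 (unchanged).

v32 now evaluates to 0.
Run set: v1, v2, v3, v4, v5, v6, v8, v9, v11, v13, v15, v22, v23, v25, v26, v27, v28, v29, v30, v31, v32 (21 run).
Changed values: in5, v1, v2, v3, v4, v5, v8, v11, v13, v15, v22, v23, v25, v26, v27, v28, v29, v30, v31.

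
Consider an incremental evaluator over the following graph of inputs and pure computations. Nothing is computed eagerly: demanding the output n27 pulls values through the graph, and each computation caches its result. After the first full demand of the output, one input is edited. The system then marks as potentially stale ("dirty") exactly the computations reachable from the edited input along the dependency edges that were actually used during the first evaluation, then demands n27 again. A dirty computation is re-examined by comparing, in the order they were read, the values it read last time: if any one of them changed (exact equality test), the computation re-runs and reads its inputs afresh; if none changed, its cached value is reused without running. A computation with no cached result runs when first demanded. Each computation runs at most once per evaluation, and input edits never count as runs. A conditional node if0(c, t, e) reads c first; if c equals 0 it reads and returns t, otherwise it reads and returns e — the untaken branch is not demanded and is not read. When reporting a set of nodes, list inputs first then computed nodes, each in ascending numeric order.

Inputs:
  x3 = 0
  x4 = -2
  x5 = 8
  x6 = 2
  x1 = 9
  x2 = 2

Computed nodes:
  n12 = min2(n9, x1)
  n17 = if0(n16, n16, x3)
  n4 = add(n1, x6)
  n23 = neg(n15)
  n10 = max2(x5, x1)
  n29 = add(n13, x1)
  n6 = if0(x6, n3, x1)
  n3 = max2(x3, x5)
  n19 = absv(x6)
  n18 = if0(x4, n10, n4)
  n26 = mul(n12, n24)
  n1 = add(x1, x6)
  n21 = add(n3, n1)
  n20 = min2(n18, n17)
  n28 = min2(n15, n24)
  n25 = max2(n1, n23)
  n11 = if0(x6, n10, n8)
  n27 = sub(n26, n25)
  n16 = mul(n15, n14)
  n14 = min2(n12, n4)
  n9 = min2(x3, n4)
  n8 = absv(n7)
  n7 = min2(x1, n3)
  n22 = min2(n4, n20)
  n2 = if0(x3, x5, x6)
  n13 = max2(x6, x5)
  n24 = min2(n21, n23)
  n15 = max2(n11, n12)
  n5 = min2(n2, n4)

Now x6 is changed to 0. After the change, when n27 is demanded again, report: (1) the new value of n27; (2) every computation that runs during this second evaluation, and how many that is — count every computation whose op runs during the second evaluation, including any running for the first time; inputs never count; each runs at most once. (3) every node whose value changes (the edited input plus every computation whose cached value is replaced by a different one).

n27 now evaluates to -9.
Run set: n1, n4, n9, n10, n11, n15, n21, n23, n24, n25, n26, n27 (12 run).
Changed values: x6, n1, n4, n11, n15, n21, n23, n24, n25, n27.
The important point: the flipped condition pulls in fresh nodes; n10 runs for the first time.

Initial pass — values computed on the first demand:
  n1 = add(9, 2) = 11
  n3 = max2(0, 8) = 8
  n4 = add(11, 2) = 13
  n7 = min2(9, 8) = 8
  n8 = absv(8) = 8
  n9 = min2(0, 13) = 0
  n11 = if0(x6=2 -> else branch n8) = 8
  n12 = min2(0, 9) = 0
  n15 = max2(8, 0) = 8
  n21 = add(8, 11) = 19
  n23 = neg(8) = -8
  n24 = min2(19, -8) = -8
  n25 = max2(11, -8) = 11
  n26 = mul(0, -8) = 0
  n27 = sub(0, 11) = -11

Second demand — change propagation:
  n1: re-runs because x6 2->0; new result 9.
  n4: re-runs because n1 11->9; x6 2->0; new result 9.
  n9: re-runs because n4 13->9; new result 0 (unchanged).
  n10: newly demanded (no cache) — executes and yields 9.
  n11: re-runs because x6 2->0; new result 9.
  n12: re-examined; everything it read last time is the same (n9 unchanged, x1 unchanged) — cache 0 kept, no run.
  n15: re-runs because n11 8->9; new result 9.
  n21: re-runs because n1 11->9; new result 17.
  n23: re-runs because n15 8->9; new result -9.
  n24: re-runs because n21 19->17; n23 -8->-9; new result -9.
  n25: re-runs because n1 11->9; n23 -8->-9; new result 9.
  n26: re-runs because n24 -8->-9; new result 0 (unchanged).
  n27: re-runs because n25 11->9; new result -9.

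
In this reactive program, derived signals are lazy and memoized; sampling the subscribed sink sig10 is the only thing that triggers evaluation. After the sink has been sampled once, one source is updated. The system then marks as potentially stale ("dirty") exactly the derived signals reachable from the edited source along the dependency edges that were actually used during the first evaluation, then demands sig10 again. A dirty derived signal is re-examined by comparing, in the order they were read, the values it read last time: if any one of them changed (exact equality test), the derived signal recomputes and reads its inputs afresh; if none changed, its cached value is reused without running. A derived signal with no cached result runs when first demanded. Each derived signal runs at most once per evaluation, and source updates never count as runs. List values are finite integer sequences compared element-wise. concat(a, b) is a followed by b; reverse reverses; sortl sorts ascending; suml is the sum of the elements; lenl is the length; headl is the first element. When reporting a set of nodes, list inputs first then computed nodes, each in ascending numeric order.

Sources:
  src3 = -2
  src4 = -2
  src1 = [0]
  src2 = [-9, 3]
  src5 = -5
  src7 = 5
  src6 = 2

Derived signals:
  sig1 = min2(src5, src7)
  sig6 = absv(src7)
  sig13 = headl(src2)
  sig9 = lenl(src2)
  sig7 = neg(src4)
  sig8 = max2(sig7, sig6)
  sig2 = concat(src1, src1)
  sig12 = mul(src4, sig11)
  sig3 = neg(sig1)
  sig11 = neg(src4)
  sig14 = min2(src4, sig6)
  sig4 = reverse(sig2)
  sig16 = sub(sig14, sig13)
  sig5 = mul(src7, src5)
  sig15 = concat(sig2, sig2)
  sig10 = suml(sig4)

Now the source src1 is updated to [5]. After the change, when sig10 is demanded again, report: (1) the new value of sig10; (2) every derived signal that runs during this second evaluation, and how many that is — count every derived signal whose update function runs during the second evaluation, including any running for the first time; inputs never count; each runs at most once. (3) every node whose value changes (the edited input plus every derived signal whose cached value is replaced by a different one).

Demanding sig10 again yields 10.
3 derived signals run: sig2, sig4, sig10.
The nodes whose values change: src1, sig2, sig4, sig10.

First demand of the output computes:
  sig2 = concat([0], [0]) = [0, 0]
  sig4 = reverse([0, 0]) = [0, 0]
  sig10 = suml([0, 0]) = 0

After the edit, cleaning proceeds:
  sig2: a read changed (src1 [0]->[5]; src1 [0]->[5]) — executes, giving [5, 5].
  sig4: a read changed (sig2 [0, 0]->[5, 5]) — executes, giving [5, 5].
  sig10: a read changed (sig4 [0, 0]->[5, 5]) — executes, giving 10.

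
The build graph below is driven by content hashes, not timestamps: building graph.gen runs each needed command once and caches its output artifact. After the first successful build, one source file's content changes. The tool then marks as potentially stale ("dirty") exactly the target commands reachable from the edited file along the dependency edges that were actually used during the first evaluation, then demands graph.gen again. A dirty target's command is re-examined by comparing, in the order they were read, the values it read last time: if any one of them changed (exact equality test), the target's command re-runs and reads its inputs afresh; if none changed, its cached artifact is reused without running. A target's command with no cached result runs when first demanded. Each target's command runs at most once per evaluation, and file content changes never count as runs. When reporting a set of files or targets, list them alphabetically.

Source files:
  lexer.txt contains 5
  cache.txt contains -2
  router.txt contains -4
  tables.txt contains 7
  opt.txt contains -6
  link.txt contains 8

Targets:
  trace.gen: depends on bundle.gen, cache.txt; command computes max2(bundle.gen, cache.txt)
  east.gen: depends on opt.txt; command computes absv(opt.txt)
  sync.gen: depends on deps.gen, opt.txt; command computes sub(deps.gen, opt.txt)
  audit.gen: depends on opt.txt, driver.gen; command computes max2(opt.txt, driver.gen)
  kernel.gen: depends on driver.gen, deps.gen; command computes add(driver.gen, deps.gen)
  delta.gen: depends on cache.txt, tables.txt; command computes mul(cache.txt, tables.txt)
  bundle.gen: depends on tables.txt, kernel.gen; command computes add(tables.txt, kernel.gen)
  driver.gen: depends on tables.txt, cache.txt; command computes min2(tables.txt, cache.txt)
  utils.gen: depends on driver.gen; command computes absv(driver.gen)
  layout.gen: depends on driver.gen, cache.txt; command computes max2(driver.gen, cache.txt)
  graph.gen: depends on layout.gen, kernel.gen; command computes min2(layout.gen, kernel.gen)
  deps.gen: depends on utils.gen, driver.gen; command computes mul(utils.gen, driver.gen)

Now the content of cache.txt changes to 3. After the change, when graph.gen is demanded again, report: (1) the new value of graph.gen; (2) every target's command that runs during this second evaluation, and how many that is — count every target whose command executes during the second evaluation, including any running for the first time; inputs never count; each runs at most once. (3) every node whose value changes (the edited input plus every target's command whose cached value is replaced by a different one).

graph.gen now evaluates to 3.
Run set: deps.gen, driver.gen, graph.gen, kernel.gen, layout.gen, utils.gen (6 run).
Changed values: cache.txt, deps.gen, driver.gen, graph.gen, kernel.gen, layout.gen, utils.gen.

Initial pass — values computed on the first demand:
  driver.gen = min2(7, -2) = -2
  layout.gen = max2(-2, -2) = -2
  utils.gen = absv(-2) = 2
  deps.gen = mul(2, -2) = -4
  kernel.gen = add(-2, -4) = -6
  graph.gen = min2(-2, -6) = -6

Second demand — change propagation:
  driver.gen: re-runs because cache.txt -2->3; new result 3.
  layout.gen: re-runs because driver.gen -2->3; cache.txt -2->3; new result 3.
  utils.gen: re-runs because driver.gen -2->3; new result 3.
  deps.gen: re-runs because utils.gen 2->3; driver.gen -2->3; new result 9.
  kernel.gen: re-runs because driver.gen -2->3; deps.gen -4->9; new result 12.
  graph.gen: re-runs because layout.gen -2->3; kernel.gen -6->12; new result 3.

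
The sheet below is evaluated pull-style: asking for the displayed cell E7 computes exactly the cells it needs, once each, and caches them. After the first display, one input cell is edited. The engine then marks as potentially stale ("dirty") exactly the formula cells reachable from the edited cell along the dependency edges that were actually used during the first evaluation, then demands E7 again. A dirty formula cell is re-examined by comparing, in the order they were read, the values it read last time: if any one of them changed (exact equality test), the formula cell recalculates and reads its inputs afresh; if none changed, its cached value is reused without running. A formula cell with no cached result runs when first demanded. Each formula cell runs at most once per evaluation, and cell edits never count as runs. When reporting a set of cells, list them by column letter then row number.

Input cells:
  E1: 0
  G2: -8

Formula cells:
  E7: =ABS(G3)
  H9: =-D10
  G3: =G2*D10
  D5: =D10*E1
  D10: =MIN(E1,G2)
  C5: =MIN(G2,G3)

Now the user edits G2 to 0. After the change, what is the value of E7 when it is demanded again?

Demanding E7 again yields 0.

First demand of the output computes:
  D10 = MIN(0, -8) = -8
  G3 = -8 * -8 = 64
  E7 = ABS(64) = 64

After the edit, cleaning proceeds:
  D10: a read changed (G2 -8->0) — executes, giving 0.
  G3: a read changed (G2 -8->0; D10 -8->0) — executes, giving 0.
  E7: a read changed (G3 64->0) — executes, giving 0.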